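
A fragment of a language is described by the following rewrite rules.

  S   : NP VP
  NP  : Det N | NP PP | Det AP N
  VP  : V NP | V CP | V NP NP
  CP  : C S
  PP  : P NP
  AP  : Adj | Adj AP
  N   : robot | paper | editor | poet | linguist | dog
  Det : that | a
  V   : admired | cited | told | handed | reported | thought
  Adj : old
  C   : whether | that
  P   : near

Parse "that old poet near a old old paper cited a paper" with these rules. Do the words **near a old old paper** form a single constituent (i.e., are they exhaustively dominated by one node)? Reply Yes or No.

[S [NP [NP [Det that] [AP [Adj old]] [N poet]] [PP [P near] [NP [Det a] [AP [Adj old] [AP [Adj old]]] [N paper]]]] [VP [V cited] [NP [Det a] [N paper]]]]
The words 'near a old old paper' are exhaustively dominated by a single PP node (built by PP → P NP), so they form a constituent.

Yes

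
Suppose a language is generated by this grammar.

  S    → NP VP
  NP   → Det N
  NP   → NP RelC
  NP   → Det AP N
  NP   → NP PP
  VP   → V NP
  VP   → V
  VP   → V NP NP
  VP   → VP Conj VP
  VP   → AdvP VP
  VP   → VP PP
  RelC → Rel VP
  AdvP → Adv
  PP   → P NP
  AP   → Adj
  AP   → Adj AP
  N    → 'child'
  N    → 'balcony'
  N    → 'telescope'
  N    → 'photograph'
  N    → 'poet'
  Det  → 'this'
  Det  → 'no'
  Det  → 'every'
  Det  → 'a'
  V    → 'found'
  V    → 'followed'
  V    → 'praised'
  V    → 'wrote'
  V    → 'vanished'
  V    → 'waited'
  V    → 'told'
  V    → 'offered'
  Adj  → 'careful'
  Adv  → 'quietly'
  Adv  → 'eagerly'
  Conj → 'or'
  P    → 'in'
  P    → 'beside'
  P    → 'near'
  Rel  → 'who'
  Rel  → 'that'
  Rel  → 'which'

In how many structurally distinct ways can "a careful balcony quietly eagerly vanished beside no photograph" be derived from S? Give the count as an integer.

3

Two of the 3 distinct bracketings:
[S [NP [Det a] [AP [Adj careful]] [N balcony]] [VP [AdvP [Adv quietly]] [VP [AdvP [Adv eagerly]] [VP [VP [V vanished]] [PP [P beside] [NP [Det no] [N photograph]]]]]]]
[S [NP [Det a] [AP [Adj careful]] [N balcony]] [VP [AdvP [Adv quietly]] [VP [VP [AdvP [Adv eagerly]] [VP [V vanished]]] [PP [P beside] [NP [Det no] [N photograph]]]]]]
The trees differ in how a recursive rule is bracketed over the same span.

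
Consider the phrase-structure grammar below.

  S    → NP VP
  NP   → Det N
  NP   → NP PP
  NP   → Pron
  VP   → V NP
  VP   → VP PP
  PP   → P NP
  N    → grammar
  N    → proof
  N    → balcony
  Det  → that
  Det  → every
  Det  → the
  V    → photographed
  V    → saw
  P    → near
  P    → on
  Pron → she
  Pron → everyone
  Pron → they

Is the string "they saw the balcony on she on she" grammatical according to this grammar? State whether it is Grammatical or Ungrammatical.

[S [NP [Pron they]] [VP [V saw] [NP [NP [Det the] [N balcony]] [PP [P on] [NP [NP [Pron she]] [PP [P on] [NP [Pron she]]]]]]]]
Every word is introduced by a lexical rule and the phrasal rules combine the resulting categories into a single S.

Grammatical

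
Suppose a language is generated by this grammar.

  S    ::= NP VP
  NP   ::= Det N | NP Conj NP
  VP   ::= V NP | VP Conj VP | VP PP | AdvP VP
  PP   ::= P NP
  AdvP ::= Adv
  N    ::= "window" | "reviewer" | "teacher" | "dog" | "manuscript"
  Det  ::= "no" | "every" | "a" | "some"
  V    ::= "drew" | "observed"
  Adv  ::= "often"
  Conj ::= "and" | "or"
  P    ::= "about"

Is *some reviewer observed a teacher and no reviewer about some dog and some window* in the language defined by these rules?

Grammatical

[S [NP [Det some] [N reviewer]] [VP [VP [V observed] [NP [NP [Det a] [N teacher]] [Conj and] [NP [Det no] [N reviewer]]]] [PP [P about] [NP [NP [Det some] [N dog]] [Conj and] [NP [Det some] [N window]]]]]]
Each bracket corresponds to one application of a listed rule, so the string is derivable from S.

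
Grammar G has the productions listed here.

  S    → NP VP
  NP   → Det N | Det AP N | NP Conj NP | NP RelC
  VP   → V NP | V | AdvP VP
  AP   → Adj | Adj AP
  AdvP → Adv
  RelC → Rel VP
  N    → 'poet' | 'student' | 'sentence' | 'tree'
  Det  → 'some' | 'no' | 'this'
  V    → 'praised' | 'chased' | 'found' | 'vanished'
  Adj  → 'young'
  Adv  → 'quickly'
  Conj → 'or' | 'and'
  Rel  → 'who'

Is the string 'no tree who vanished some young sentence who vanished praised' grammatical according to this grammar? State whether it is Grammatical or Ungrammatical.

Grammatical

[S [NP [NP [Det no] [N tree]] [RelC [Rel who] [VP [V vanished] [NP [NP [Det some] [AP [Adj young]] [N sentence]] [RelC [Rel who] [VP [V vanished]]]]]]] [VP [V praised]]]
Each bracket corresponds to one application of a listed rule, so the string is derivable from S.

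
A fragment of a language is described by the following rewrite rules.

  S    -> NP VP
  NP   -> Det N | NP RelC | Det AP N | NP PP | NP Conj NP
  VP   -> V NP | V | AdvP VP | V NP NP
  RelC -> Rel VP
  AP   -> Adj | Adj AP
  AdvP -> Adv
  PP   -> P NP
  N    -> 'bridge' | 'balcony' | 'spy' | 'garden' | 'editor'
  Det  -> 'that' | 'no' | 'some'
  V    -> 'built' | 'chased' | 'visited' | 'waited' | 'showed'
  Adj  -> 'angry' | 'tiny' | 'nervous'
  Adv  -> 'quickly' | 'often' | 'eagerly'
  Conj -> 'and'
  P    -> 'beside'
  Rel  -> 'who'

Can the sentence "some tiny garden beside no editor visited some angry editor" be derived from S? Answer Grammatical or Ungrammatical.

Grammatical

[S [NP [NP [Det some] [AP [Adj tiny]] [N garden]] [PP [P beside] [NP [Det no] [N editor]]]] [VP [V visited] [NP [Det some] [AP [Adj angry]] [N editor]]]]
The bracketing above is licensed at every node by one of the given productions, with S at the root.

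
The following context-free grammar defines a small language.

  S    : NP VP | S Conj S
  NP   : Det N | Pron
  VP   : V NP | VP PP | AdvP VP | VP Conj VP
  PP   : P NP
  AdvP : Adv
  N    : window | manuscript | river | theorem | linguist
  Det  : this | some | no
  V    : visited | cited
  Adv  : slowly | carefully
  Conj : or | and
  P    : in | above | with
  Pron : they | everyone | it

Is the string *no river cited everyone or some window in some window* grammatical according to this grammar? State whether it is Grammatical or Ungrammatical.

Ungrammatical

For S → NP VP, the only prefix that parses as NP is 'no river', but the remainder 'cited everyone or some window in some window' is not a VP under these rules. The alternative S rule S → S Conj S likewise has no satisfying split.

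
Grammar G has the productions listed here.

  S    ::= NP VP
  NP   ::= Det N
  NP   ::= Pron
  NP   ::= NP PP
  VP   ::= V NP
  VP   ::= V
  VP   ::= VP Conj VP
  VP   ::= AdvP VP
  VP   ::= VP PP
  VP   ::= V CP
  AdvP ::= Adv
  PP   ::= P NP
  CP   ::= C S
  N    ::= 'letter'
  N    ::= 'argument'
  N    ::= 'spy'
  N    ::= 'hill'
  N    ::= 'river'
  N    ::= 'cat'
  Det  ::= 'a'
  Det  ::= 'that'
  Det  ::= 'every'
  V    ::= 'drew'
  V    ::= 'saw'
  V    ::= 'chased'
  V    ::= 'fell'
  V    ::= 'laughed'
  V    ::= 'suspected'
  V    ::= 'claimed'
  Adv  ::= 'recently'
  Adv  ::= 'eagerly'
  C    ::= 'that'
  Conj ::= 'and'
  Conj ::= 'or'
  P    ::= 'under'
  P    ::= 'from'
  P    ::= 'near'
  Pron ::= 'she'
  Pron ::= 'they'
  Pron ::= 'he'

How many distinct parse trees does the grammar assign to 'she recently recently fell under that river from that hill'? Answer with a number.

9

Two of the 9 distinct bracketings:
[S [NP [Pron she]] [VP [AdvP [Adv recently]] [VP [AdvP [Adv recently]] [VP [VP [V fell]] [PP [P under] [NP [NP [Det that] [N river]] [PP [P from] [NP [Det that] [N hill]]]]]]]]]
[S [NP [Pron she]] [VP [AdvP [Adv recently]] [VP [AdvP [Adv recently]] [VP [VP [VP [V fell]] [PP [P under] [NP [Det that] [N river]]]] [PP [P from] [NP [Det that] [N hill]]]]]]]
The difference turns on whether NP → NP PP is used at the relevant span, versus an alternative expansion of NP.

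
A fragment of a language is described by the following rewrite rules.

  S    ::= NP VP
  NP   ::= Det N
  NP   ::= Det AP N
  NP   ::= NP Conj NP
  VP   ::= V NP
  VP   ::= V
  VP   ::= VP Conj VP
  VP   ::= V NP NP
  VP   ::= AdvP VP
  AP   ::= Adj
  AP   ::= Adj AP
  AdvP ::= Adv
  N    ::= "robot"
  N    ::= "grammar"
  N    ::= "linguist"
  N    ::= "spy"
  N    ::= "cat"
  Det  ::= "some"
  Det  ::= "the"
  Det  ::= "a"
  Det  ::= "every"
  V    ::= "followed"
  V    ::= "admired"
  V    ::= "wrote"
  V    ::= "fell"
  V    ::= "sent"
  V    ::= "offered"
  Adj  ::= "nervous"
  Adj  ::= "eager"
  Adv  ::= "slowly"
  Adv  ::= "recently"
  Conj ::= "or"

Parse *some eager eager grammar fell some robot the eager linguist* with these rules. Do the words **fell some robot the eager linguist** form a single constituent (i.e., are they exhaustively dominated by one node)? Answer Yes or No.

Yes

[S [NP [Det some] [AP [Adj eager] [AP [Adj eager]]] [N grammar]] [VP [V fell] [NP [Det some] [N robot]] [NP [Det the] [AP [Adj eager]] [N linguist]]]]
The words 'fell some robot the eager linguist' are exhaustively dominated by a single VP node (built by VP → V NP NP), so they form a constituent.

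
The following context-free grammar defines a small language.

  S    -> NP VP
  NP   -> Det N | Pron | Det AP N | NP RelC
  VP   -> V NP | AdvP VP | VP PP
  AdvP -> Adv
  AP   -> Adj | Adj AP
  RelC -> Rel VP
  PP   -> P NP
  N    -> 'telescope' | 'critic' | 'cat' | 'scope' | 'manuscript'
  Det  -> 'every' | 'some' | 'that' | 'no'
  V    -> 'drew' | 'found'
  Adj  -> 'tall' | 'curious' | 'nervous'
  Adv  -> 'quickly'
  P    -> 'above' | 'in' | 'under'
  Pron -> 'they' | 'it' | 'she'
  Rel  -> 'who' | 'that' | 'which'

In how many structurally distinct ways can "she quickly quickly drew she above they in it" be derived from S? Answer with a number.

6

Two of the 6 distinct bracketings:
[S [NP [Pron she]] [VP [AdvP [Adv quickly]] [VP [AdvP [Adv quickly]] [VP [VP [VP [V drew] [NP [Pron she]]] [PP [P above] [NP [Pron they]]]] [PP [P in] [NP [Pron it]]]]]]]
[S [NP [Pron she]] [VP [AdvP [Adv quickly]] [VP [VP [AdvP [Adv quickly]] [VP [VP [V drew] [NP [Pron she]]] [PP [P above] [NP [Pron they]]]]] [PP [P in] [NP [Pron it]]]]]]
The trees differ in how a recursive rule is bracketed over the same span.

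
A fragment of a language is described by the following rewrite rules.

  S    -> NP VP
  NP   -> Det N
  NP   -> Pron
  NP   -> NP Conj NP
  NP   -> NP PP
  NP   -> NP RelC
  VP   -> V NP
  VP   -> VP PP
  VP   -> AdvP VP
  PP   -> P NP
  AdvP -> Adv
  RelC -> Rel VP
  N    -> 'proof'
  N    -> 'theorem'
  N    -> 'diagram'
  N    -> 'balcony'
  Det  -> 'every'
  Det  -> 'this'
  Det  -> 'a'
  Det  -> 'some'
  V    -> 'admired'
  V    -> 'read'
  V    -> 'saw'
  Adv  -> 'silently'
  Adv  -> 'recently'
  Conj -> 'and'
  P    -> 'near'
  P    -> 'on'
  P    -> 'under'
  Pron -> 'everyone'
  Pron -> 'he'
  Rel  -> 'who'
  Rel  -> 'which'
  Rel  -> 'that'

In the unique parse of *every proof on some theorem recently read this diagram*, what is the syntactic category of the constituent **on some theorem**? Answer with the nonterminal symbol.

[S [NP [NP [Det every] [N proof]] [PP [P on] [NP [Det some] [N theorem]]]] [VP [AdvP [Adv recently]] [VP [V read] [NP [Det this] [N diagram]]]]]
The span 'on some theorem' is the PP node built by PP → P NP.

PP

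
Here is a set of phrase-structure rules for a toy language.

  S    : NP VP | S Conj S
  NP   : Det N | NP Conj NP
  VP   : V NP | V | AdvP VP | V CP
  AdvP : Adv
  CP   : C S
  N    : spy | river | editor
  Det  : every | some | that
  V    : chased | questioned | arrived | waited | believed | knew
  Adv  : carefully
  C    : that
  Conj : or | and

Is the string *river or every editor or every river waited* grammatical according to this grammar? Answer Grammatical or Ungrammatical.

Ungrammatical

For S → NP VP, no prefix of the string parses as an NP. The alternative S rule S → S Conj S likewise has no satisfying split.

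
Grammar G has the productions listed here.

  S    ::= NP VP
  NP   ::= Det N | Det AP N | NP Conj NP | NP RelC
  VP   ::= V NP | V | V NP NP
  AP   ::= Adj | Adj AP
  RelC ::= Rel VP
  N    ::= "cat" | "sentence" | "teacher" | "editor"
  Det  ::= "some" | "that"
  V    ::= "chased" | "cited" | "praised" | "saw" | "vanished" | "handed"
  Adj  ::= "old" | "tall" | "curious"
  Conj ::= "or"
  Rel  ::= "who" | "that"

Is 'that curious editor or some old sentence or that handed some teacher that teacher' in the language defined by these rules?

For S → NP VP, every NP-prefix leaves a non-VP remainder: after 'that curious editor' the remainder is not a VP; after 'that curious editor or some old sentence' the remainder is not a VP.

Ungrammatical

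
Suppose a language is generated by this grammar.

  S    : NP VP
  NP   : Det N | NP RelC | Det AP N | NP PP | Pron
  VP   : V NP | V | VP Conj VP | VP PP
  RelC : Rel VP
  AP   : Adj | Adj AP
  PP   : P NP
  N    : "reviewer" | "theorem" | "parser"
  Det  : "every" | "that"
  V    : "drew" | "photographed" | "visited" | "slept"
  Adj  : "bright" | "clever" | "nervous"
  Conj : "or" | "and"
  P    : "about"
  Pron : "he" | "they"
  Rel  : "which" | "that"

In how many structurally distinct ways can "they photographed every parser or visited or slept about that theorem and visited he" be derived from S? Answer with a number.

9

Two of the 9 distinct bracketings:
[S [NP [Pron they]] [VP [VP [V photographed] [NP [Det every] [N parser]]] [Conj or] [VP [VP [V visited]] [Conj or] [VP [VP [VP [V slept]] [PP [P about] [NP [Det that] [N theorem]]]] [Conj and] [VP [V visited] [NP [Pron he]]]]]]]
[S [NP [Pron they]] [VP [VP [V photographed] [NP [Det every] [N parser]]] [Conj or] [VP [VP [VP [V visited]] [Conj or] [VP [VP [V slept]] [PP [P about] [NP [Det that] [N theorem]]]]] [Conj and] [VP [V visited] [NP [Pron he]]]]]]
The trees differ in how a recursive rule is bracketed over the same span.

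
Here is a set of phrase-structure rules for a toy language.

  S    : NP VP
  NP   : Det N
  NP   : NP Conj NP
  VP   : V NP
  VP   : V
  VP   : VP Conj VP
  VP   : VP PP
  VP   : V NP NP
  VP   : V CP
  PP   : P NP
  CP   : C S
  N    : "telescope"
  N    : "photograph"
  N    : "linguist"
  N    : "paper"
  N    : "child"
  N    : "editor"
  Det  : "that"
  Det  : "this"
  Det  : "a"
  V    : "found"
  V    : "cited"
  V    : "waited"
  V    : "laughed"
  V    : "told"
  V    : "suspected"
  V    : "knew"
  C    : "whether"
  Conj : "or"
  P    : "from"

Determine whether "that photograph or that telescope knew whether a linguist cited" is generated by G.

S
  NP
    NP
      Det: that
      N: photograph
    Conj: or
    NP
      Det: that
      N: telescope
  VP
    V: knew
    CP
      C: whether
      S
        NP
          Det: a
          N: linguist
        VP
          V: cited
Every word is introduced by a lexical rule and the phrasal rules combine the resulting categories into a single S.

Grammatical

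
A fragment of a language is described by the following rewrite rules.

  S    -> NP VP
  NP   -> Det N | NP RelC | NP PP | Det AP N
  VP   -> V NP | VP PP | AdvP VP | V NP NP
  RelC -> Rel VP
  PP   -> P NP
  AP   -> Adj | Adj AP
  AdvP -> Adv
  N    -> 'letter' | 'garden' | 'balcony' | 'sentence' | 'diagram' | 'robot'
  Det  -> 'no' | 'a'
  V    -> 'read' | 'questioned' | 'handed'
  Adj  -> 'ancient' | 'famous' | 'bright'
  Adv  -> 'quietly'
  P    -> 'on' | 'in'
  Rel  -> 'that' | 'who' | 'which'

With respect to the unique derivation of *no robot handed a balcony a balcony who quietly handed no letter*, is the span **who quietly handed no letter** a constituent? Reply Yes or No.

Yes

[S [NP [Det no] [N robot]] [VP [V handed] [NP [Det a] [N balcony]] [NP [NP [Det a] [N balcony]] [RelC [Rel who] [VP [AdvP [Adv quietly]] [VP [V handed] [NP [Det no] [N letter]]]]]]]]
The words 'who quietly handed no letter' are exhaustively dominated by a single RelC node (built by RelC → Rel VP), so they form a constituent.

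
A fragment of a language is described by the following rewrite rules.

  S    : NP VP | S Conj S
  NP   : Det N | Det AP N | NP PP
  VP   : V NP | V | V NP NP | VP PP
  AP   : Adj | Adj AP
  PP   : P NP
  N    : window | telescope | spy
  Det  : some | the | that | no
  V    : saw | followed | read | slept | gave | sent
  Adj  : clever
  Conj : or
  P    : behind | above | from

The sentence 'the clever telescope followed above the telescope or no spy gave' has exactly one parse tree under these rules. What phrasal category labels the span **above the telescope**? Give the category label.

PP

S
  S
    NP
      Det: the
      AP
        Adj: clever
      N: telescope
    VP
      VP
        V: followed
      PP
        P: above
        NP
          Det: the
          N: telescope
  Conj: or
  S
    NP
      Det: no
      N: spy
    VP
      V: gave
The span 'above the telescope' is the PP node built by PP → P NP.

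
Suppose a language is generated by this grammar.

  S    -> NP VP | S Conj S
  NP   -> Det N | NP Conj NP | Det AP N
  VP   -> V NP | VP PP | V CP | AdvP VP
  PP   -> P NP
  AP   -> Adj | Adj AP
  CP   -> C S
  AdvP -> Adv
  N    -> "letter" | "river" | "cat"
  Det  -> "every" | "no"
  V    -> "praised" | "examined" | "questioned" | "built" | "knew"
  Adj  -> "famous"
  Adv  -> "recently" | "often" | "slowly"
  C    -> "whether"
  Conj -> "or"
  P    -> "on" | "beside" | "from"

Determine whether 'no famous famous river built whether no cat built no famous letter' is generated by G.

[S [NP [Det no] [AP [Adj famous] [AP [Adj famous]]] [N river]] [VP [V built] [CP [C whether] [S [NP [Det no] [N cat]] [VP [V built] [NP [Det no] [AP [Adj famous]] [N letter]]]]]]]
Every word is introduced by a lexical rule and the phrasal rules combine the resulting categories into a single S.

Grammatical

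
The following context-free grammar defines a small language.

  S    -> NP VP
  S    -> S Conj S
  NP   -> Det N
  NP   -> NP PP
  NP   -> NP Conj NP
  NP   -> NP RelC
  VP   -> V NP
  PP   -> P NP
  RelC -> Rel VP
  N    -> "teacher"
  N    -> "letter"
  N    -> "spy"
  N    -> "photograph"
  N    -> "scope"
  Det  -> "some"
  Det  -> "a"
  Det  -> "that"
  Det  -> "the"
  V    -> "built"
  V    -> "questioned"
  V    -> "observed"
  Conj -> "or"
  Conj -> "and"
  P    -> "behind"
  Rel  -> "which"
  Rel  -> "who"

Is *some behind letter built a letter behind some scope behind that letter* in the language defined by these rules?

A Det word can never sit immediately before a P word in any string this grammar generates, so the substring 'some behind' rules out a derivation.

Ungrammatical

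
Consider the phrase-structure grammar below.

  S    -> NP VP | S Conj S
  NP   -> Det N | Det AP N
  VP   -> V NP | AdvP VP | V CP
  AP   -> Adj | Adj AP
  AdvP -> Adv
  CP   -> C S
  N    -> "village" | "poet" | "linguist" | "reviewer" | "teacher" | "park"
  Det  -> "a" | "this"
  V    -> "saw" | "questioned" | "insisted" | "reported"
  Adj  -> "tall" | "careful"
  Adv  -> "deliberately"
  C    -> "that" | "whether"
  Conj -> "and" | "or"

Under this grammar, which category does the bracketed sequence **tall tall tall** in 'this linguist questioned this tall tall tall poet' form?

S
  NP
    Det: this
    N: linguist
  VP
    V: questioned
    NP
      Det: this
      AP
        Adj: tall
        AP
          Adj: tall
          AP
            Adj: tall
      N: poet
The span 'tall tall tall' is the AP node built by AP → Adj AP.

AP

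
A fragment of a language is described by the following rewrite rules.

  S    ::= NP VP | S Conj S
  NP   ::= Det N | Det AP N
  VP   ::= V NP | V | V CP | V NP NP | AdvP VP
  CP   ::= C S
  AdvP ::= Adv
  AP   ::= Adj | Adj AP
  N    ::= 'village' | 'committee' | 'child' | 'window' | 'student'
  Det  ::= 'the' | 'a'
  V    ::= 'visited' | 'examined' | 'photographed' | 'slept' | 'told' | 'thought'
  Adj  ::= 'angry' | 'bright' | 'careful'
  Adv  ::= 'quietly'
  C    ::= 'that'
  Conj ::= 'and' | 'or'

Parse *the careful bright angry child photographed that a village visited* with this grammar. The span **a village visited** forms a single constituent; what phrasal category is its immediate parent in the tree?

S
  NP
    Det: the
    AP
      Adj: careful
      AP
        Adj: bright
        AP
          Adj: angry
    N: child
  VP
    V: photographed
    CP
      C: that
      S
        NP
          Det: a
          N: village
        VP
          V: visited
The span 'a village visited' is the S node built by S → NP VP.
Its mother is the CP built by CP → C S.

CP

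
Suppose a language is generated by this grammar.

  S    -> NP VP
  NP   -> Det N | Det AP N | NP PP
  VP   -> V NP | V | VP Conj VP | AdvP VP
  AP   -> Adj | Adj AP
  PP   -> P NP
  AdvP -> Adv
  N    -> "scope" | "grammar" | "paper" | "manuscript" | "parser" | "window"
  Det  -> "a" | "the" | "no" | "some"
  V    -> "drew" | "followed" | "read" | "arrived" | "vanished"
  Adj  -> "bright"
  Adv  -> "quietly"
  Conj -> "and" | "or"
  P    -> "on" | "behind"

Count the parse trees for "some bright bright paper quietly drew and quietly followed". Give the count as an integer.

2

The two bracketings:
[S [NP [Det some] [AP [Adj bright] [AP [Adj bright]]] [N paper]] [VP [VP [AdvP [Adv quietly]] [VP [V drew]]] [Conj and] [VP [AdvP [Adv quietly]] [VP [V followed]]]]]
[S [NP [Det some] [AP [Adj bright] [AP [Adj bright]]] [N paper]] [VP [AdvP [Adv quietly]] [VP [VP [V drew]] [Conj and] [VP [AdvP [Adv quietly]] [VP [V followed]]]]]]
The trees differ in how a recursive rule is bracketed over the same span.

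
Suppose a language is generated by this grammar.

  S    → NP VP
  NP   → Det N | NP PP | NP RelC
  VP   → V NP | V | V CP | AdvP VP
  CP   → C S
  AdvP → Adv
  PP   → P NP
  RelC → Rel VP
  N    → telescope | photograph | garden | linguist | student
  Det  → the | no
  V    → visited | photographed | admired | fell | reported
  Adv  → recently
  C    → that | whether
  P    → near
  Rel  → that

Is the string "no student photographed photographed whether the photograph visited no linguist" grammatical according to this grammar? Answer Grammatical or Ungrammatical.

For S → NP VP, the only prefix that parses as NP is 'no student', but the remainder 'photographed photographed whether the photograph visited no linguist' is not a VP under these rules.

Ungrammatical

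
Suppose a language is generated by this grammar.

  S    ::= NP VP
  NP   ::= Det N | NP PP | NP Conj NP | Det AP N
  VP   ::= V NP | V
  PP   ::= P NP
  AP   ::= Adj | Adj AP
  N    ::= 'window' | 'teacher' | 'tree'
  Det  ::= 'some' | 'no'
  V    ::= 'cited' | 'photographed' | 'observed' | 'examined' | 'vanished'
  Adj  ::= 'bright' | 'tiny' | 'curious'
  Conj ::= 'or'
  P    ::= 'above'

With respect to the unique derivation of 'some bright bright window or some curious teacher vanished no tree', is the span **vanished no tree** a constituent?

[S [NP [NP [Det some] [AP [Adj bright] [AP [Adj bright]]] [N window]] [Conj or] [NP [Det some] [AP [Adj curious]] [N teacher]]] [VP [V vanished] [NP [Det no] [N tree]]]]
The words 'vanished no tree' are exhaustively dominated by a single VP node (built by VP → V NP), so they form a constituent.

Yes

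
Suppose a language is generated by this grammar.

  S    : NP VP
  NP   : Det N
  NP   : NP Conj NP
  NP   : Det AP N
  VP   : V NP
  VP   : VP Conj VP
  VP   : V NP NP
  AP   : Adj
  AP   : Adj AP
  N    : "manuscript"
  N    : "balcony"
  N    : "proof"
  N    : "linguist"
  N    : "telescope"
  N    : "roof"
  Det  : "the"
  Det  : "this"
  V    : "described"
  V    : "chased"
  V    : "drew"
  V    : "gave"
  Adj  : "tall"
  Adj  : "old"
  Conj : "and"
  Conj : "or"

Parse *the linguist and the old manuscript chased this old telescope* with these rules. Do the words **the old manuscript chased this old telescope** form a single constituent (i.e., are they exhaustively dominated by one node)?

[S [NP [NP [Det the] [N linguist]] [Conj and] [NP [Det the] [AP [Adj old]] [N manuscript]]] [VP [V chased] [NP [Det this] [AP [Adj old]] [N telescope]]]]
The smallest constituent containing 'the old manuscript chased this old telescope' is the S spanning 'the linguist and the old manuscript chased this old telescope'; no single node in the tree dominates exactly the given words.

No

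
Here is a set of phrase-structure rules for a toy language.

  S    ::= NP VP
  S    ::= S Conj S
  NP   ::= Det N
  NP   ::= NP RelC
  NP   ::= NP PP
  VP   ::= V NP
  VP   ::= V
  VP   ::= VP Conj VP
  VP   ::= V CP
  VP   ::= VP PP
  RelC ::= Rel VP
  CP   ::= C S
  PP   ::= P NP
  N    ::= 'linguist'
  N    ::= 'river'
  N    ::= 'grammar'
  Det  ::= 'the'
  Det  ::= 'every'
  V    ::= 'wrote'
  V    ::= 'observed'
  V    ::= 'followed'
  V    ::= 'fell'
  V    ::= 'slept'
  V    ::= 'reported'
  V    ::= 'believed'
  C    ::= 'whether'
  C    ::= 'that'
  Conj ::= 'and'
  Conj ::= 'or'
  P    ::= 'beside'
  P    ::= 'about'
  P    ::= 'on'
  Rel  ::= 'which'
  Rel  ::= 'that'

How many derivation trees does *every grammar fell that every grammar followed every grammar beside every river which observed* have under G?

4

Two of the 4 distinct bracketings:
[S [NP [Det every] [N grammar]] [VP [V fell] [CP [C that] [S [NP [Det every] [N grammar]] [VP [V followed] [NP [NP [NP [Det every] [N grammar]] [PP [P beside] [NP [Det every] [N river]]]] [RelC [Rel which] [VP [V observed]]]]]]]]]
[S [NP [Det every] [N grammar]] [VP [V fell] [CP [C that] [S [NP [Det every] [N grammar]] [VP [V followed] [NP [NP [Det every] [N grammar]] [PP [P beside] [NP [NP [Det every] [N river]] [RelC [Rel which] [VP [V observed]]]]]]]]]]]
The trees differ in how a recursive rule is bracketed over the same span.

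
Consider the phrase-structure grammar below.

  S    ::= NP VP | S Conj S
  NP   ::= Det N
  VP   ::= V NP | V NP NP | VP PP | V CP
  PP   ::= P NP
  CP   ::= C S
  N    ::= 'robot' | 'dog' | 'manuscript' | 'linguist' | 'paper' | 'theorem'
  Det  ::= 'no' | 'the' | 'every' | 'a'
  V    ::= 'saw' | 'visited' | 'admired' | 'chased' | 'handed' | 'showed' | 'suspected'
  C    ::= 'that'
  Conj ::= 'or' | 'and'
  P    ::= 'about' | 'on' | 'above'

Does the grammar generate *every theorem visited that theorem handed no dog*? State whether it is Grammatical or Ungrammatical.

A C word can never sit immediately before an N word in any string this grammar generates, so the substring 'that theorem' rules out a derivation.

Ungrammatical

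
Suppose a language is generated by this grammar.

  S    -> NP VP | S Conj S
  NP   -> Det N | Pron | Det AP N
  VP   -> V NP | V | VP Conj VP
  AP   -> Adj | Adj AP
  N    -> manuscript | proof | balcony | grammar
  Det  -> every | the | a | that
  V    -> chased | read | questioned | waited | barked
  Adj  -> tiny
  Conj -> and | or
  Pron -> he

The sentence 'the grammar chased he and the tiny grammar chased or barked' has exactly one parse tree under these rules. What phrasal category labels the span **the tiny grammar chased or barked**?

S

S
  S
    NP
      Det: the
      N: grammar
    VP
      V: chased
      NP
        Pron: he
  Conj: and
  S
    NP
      Det: the
      AP
        Adj: tiny
      N: grammar
    VP
      VP
        V: chased
      Conj: or
      VP
        V: barked
The span 'the tiny grammar chased or barked' is the S node built by S → NP VP.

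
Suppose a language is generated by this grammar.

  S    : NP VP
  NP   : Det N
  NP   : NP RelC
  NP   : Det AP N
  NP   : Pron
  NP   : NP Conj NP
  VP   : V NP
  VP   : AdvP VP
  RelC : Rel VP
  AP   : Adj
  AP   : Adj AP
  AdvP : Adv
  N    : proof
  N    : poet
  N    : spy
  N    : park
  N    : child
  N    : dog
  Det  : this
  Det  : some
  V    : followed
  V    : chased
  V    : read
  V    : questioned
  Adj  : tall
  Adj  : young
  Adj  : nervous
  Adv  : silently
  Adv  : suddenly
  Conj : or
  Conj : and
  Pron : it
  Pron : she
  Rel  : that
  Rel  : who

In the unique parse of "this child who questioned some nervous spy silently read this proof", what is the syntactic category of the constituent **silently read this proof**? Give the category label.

[S [NP [NP [Det this] [N child]] [RelC [Rel who] [VP [V questioned] [NP [Det some] [AP [Adj nervous]] [N spy]]]]] [VP [AdvP [Adv silently]] [VP [V read] [NP [Det this] [N proof]]]]]
The span 'silently read this proof' is the VP node built by VP → AdvP VP.

VP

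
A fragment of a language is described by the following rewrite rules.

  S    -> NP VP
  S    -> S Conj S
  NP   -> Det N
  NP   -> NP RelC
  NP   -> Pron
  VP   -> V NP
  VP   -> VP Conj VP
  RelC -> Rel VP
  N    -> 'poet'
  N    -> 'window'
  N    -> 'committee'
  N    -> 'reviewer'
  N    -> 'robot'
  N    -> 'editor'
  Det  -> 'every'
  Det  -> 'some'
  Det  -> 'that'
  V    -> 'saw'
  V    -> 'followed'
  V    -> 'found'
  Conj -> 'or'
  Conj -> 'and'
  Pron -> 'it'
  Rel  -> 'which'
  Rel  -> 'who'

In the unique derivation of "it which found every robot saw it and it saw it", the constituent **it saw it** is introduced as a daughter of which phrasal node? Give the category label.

[S [S [NP [NP [Pron it]] [RelC [Rel which] [VP [V found] [NP [Det every] [N robot]]]]] [VP [V saw] [NP [Pron it]]]] [Conj and] [S [NP [Pron it]] [VP [V saw] [NP [Pron it]]]]]
The span 'it saw it' is the S node built by S → NP VP.
Its mother is the S built by S → S Conj S.

S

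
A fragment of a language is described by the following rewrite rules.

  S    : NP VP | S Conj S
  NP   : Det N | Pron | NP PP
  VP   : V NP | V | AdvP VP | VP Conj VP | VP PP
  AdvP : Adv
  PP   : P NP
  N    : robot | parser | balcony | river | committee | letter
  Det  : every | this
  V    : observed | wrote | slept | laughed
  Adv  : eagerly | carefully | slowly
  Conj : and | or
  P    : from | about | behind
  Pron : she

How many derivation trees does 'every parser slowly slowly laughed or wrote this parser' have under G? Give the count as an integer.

3

Two of the 3 distinct bracketings:
[S [NP [Det every] [N parser]] [VP [AdvP [Adv slowly]] [VP [AdvP [Adv slowly]] [VP [VP [V laughed]] [Conj or] [VP [V wrote] [NP [Det this] [N parser]]]]]]]
[S [NP [Det every] [N parser]] [VP [AdvP [Adv slowly]] [VP [VP [AdvP [Adv slowly]] [VP [V laughed]]] [Conj or] [VP [V wrote] [NP [Det this] [N parser]]]]]]
The trees differ in how a recursive rule is bracketed over the same span.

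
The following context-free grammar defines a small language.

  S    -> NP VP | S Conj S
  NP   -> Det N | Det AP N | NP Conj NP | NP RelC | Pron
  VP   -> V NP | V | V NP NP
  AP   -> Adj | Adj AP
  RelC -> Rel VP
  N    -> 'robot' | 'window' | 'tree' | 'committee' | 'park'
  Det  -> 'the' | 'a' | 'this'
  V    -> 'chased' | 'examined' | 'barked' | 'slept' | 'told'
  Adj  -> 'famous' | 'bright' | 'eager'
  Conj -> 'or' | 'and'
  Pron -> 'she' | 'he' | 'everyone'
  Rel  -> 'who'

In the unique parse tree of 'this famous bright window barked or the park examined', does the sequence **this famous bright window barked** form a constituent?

Yes

[S [S [NP [Det this] [AP [Adj famous] [AP [Adj bright]]] [N window]] [VP [V barked]]] [Conj or] [S [NP [Det the] [N park]] [VP [V examined]]]]
The words 'this famous bright window barked' are exhaustively dominated by a single S node (built by S → NP VP), so they form a constituent.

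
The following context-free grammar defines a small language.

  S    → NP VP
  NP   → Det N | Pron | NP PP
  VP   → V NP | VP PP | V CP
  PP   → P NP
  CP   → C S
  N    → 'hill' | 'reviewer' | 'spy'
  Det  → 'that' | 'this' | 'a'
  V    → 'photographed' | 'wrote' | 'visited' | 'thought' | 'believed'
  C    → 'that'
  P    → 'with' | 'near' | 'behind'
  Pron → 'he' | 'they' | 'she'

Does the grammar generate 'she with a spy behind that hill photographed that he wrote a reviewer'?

S
  NP
    NP
      Pron: she
    PP
      P: with
      NP
        NP
          Det: a
          N: spy
        PP
          P: behind
          NP
            Det: that
            N: hill
  VP
    V: photographed
    CP
      C: that
      S
        NP
          Pron: he
        VP
          V: wrote
          NP
            Det: a
            N: reviewer
Each bracket corresponds to one application of a listed rule, so the string is derivable from S.

Grammatical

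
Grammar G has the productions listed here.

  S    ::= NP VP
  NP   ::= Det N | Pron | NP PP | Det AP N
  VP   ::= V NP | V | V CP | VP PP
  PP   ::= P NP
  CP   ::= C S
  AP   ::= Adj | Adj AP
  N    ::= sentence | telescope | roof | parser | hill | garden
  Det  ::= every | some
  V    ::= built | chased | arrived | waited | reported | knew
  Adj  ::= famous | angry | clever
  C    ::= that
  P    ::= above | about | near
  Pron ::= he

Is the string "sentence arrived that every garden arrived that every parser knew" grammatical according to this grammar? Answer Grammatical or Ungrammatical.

Ungrammatical

For S → NP VP, no prefix of the string parses as an NP.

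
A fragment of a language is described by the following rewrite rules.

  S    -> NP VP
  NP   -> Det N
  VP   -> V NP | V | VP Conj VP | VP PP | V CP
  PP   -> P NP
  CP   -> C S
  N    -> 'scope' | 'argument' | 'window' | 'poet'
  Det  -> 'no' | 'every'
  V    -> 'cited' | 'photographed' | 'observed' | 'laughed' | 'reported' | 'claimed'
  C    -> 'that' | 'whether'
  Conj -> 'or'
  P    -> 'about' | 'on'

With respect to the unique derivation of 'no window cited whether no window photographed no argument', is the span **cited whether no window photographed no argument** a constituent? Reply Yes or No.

[S [NP [Det no] [N window]] [VP [V cited] [CP [C whether] [S [NP [Det no] [N window]] [VP [V photographed] [NP [Det no] [N argument]]]]]]]
The words 'cited whether no window photographed no argument' are exhaustively dominated by a single VP node (built by VP → V CP), so they form a constituent.

Yes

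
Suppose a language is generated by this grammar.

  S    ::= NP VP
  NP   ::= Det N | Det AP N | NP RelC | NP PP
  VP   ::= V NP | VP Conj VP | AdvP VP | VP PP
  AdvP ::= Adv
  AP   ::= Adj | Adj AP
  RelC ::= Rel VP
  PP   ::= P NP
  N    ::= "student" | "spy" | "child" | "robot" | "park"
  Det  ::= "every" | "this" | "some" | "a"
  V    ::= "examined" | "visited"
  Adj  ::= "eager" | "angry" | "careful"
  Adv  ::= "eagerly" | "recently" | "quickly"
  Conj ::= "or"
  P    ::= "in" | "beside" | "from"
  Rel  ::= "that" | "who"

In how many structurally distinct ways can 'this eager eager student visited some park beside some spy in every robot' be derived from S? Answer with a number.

Two of the 5 distinct bracketings:
[S [NP [Det this] [AP [Adj eager] [AP [Adj eager]]] [N student]] [VP [V visited] [NP [NP [Det some] [N park]] [PP [P beside] [NP [NP [Det some] [N spy]] [PP [P in] [NP [Det every] [N robot]]]]]]]]
[S [NP [Det this] [AP [Adj eager] [AP [Adj eager]]] [N student]] [VP [V visited] [NP [NP [NP [Det some] [N park]] [PP [P beside] [NP [Det some] [N spy]]]] [PP [P in] [NP [Det every] [N robot]]]]]]
The trees differ in how a recursive rule is bracketed over the same span.

5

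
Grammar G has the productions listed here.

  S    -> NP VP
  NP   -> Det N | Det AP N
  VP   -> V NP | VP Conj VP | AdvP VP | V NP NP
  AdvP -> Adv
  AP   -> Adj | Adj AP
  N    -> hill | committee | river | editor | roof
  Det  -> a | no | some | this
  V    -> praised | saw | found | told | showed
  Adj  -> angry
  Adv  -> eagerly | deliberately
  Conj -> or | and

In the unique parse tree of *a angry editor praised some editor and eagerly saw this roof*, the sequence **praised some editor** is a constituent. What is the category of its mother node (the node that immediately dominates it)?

VP

S
  NP
    Det: a
    AP
      Adj: angry
    N: editor
  VP
    VP
      V: praised
      NP
        Det: some
        N: editor
    Conj: and
    VP
      AdvP
        Adv: eagerly
      VP
        V: saw
        NP
          Det: this
          N: roof
The span 'praised some editor' is the VP node built by VP → V NP.
Its mother is the VP built by VP → VP Conj VP.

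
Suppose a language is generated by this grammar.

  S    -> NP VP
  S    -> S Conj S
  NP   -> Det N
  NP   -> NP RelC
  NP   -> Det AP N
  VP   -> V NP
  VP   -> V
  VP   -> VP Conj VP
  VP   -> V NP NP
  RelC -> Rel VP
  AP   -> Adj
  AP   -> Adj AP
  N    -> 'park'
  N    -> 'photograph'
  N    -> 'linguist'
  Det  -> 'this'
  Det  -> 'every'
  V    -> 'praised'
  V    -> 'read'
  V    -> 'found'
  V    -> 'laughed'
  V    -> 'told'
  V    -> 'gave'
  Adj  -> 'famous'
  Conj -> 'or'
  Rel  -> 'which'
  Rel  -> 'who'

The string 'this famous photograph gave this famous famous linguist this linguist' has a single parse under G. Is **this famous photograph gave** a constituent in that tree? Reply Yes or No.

[S [NP [Det this] [AP [Adj famous]] [N photograph]] [VP [V gave] [NP [Det this] [AP [Adj famous] [AP [Adj famous]]] [N linguist]] [NP [Det this] [N linguist]]]]
The smallest constituent containing 'this famous photograph gave' is the S spanning 'this famous photograph gave this famous famous linguist this linguist'; no single node in the tree dominates exactly the given words.

No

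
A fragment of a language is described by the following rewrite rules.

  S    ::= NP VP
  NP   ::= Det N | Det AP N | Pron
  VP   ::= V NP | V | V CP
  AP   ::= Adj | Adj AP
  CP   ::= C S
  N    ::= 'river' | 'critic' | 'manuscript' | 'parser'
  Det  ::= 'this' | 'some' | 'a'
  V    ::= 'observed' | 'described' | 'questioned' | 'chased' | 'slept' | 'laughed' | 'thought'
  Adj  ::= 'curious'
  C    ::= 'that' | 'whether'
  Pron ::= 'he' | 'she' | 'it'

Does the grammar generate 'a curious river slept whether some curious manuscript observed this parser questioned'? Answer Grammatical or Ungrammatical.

For S → NP VP, the only prefix that parses as NP is 'a curious river', but the remainder 'slept whether some curious manuscript observed this parser questioned' is not a VP under these rules.

Ungrammatical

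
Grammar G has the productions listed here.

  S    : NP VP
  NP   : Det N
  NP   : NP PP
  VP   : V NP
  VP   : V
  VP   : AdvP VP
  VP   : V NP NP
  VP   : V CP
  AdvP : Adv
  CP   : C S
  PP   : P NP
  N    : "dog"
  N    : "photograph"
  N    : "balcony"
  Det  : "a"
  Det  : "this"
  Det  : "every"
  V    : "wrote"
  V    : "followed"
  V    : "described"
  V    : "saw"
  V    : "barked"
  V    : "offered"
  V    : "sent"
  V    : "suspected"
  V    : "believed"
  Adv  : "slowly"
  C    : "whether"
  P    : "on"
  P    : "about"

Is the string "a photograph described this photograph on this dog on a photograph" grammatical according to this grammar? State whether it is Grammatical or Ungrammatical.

Grammatical

[S [NP [Det a] [N photograph]] [VP [V described] [NP [NP [Det this] [N photograph]] [PP [P on] [NP [NP [Det this] [N dog]] [PP [P on] [NP [Det a] [N photograph]]]]]]]]
Each bracket corresponds to one application of a listed rule, so the string is derivable from S.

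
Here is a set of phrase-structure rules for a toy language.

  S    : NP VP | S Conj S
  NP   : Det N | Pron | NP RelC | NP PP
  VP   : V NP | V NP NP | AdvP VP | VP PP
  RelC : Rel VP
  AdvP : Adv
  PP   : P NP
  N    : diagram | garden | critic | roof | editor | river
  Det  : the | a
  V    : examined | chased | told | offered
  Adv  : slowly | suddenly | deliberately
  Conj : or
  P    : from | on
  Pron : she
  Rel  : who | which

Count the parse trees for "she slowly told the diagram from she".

Two of the 3 distinct bracketings:
[S [NP [Pron she]] [VP [AdvP [Adv slowly]] [VP [V told] [NP [NP [Det the] [N diagram]] [PP [P from] [NP [Pron she]]]]]]]
[S [NP [Pron she]] [VP [AdvP [Adv slowly]] [VP [VP [V told] [NP [Det the] [N diagram]]] [PP [P from] [NP [Pron she]]]]]]
The difference turns on whether NP → NP PP is used at the relevant span, versus an alternative expansion of NP.

3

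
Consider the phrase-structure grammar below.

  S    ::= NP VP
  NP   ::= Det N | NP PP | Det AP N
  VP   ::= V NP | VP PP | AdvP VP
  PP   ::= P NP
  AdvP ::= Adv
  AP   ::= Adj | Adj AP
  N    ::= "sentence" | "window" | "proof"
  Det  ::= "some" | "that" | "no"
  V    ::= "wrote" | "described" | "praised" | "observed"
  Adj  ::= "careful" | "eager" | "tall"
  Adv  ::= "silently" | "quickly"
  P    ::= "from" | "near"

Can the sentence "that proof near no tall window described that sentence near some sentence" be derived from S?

Grammatical

[S [NP [NP [Det that] [N proof]] [PP [P near] [NP [Det no] [AP [Adj tall]] [N window]]]] [VP [V described] [NP [NP [Det that] [N sentence]] [PP [P near] [NP [Det some] [N sentence]]]]]]
Each bracket corresponds to one application of a listed rule, so the string is derivable from S.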